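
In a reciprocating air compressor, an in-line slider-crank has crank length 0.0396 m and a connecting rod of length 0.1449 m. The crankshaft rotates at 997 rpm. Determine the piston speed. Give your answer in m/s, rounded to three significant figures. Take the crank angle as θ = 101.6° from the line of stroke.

3.82

ω = 2π·997/60 = 104.4 rad/s
For an in-line slider-crank, x = r cosθ + √(L² − r² sin²θ), so v = −rω sinθ·[1 + r cosθ/√(L² − r² sin²θ)].
With r = 0.0396 m, L = 0.1449 m, θ = 101.6°: √(L² − r² sin²θ) = 0.13961 m.
v = −0.0396·104.4·0.97958·[1 + 0.0396·-0.20108/0.13961] = -3.819 m/s.
|v| = 3.819 m/s.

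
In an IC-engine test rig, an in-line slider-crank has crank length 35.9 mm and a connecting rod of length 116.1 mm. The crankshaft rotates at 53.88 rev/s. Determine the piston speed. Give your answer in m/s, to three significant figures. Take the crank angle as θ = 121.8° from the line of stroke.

8.58

ω = 2π·53.9 = 338.5 rad/s
For an in-line slider-crank, x = r cosθ + √(L² − r² sin²θ), so v = −rω sinθ·[1 + r cosθ/√(L² − r² sin²θ)].
With r = 0.0359 m, L = 0.1161 m, θ = 121.8°: √(L² − r² sin²θ) = 0.11202 m.
v = −0.0359·338.5·0.84989·[1 + 0.0359·-0.52696/0.11202] = -8.5848 m/s.
|v| = 8.5848 m/s.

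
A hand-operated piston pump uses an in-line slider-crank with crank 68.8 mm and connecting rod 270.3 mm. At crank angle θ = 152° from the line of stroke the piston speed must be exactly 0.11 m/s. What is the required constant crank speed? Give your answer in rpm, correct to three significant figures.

For an in-line slider-crank, |v_piston| = rω|sinθ|·[1 + r cosθ/√(L² − r² sin²θ)].
With r = 0.0688 m, L = 0.2703 m, θ = 152°: the bracketed kinematic factor |dx/dθ| = 0.024988 m.
ω = v/|dx/dθ| = 0.11/0.024988 = 4.4021 rad/s.
N = 60ω/(2π) = 42.037 rpm.

42.0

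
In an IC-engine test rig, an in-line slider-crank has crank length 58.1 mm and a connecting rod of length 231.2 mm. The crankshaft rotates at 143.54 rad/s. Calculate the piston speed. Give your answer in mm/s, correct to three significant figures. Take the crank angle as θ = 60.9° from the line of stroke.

8200

ω = 143.5 rad/s
For an in-line slider-crank, x = r cosθ + √(L² − r² sin²θ), so v = −rω sinθ·[1 + r cosθ/√(L² − r² sin²θ)].
With r = 0.0581 m, L = 0.2312 m, θ = 60.9°: √(L² − r² sin²θ) = 0.22556 m.
v = −0.0581·143.5·0.87377·[1 + 0.0581·0.48634/0.22556] = -8.1998 m/s.
|v| = 8.1998 m/s = 8199.8 mm/s.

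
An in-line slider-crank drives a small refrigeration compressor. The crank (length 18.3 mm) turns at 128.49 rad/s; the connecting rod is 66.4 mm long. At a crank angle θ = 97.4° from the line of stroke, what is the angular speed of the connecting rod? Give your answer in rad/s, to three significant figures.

4.74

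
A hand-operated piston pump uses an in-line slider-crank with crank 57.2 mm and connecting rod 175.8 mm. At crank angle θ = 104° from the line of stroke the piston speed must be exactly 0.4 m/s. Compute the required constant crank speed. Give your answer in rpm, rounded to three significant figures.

For an in-line slider-crank, |v_piston| = rω|sinθ|·[1 + r cosθ/√(L² − r² sin²θ)].
With r = 0.0572 m, L = 0.1758 m, θ = 104°: the bracketed kinematic factor |dx/dθ| = 0.050897 m.
ω = v/|dx/dθ| = 0.4/0.050897 = 7.859 rad/s.
N = 60ω/(2π) = 75.048 rpm.

75.0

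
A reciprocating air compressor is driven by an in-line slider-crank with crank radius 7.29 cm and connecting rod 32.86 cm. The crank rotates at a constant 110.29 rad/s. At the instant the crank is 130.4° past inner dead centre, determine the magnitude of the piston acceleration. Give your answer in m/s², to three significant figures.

ω = 110.3 rad/s
x(θ) = r cosθ + √(L² − r² sin²θ); with ω constant, a = ω²·d²x/dθ².
d²x/dθ² = −r cosθ − r²(cos2θ)/√u − r⁴ sin²2θ/(4u^{3/2}),  u = L² − r² sin²θ = 0.104896 m².
Substituting r = 0.0729 m, L = 0.3286 m, θ = 130.4°: d²x/dθ² = +0.049669 m.
a = ω²·d²x/dθ² = (110.3)²·(+0.049669) = +604.17 m/s²;  |a| = 604.17 m/s².

604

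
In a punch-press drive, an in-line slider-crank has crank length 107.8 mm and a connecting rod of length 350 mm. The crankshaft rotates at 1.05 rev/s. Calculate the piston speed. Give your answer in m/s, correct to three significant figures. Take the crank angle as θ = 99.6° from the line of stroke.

ω = 2π·1.05 = 6.597 rad/s
For an in-line slider-crank, x = r cosθ + √(L² − r² sin²θ), so v = −rω sinθ·[1 + r cosθ/√(L² − r² sin²θ)].
With r = 0.1078 m, L = 0.35 m, θ = 99.6°: √(L² − r² sin²θ) = 0.33347 m.
v = −0.1078·6.597·0.98600·[1 + 0.1078·-0.16677/0.33347] = -0.66343 m/s.
|v| = 0.66343 m/s.

0.663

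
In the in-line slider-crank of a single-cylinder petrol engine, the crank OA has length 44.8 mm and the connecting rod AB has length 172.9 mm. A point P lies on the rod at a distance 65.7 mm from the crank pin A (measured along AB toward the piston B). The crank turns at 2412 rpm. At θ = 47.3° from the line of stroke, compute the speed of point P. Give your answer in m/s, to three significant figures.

10.1

ω = 252.6 rad/s.  Crank-pin speed |V_A| = rω = 11.316 m/s, perpendicular to OA.
Rod angle: sinφ = −(r/L) sinθ ⇒ φ = -10.977°; ω_rod = −rω cosθ/√(L²−r²sin²θ) = -45.211 rad/s.
V_P = V_A + ω_rod × AP, with AP = 0.0657 m along the rod.
Components: V_Px = −rω sinθ − a·ω_rod·sinφ = -8.8817 m/s;  V_Py = rω cosθ + a·ω_rod·cosφ = +4.7579 m/s.
|V_P| = √(V_Px² + V_Py²) = 10.076 m/s.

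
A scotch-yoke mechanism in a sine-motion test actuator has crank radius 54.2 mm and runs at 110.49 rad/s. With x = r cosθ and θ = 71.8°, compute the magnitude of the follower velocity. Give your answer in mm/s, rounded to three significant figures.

5690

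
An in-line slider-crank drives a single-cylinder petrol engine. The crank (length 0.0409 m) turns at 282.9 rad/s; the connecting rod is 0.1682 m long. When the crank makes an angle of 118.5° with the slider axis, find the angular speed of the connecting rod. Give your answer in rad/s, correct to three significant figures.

33.6

ω = 282.9 rad/s
The rod makes angle φ with the slider axis where L sinφ = r sinθ; differentiating, L cosφ·φ̇ = r ω cosθ.
L cosφ = √(L² − r² sin²θ) = 0.16431 m.
|ω_rod| = r ω |cosθ| / √(L² − r² sin²θ) = 0.0409·282.9·0.47716/0.16431 = 33.6 rad/s.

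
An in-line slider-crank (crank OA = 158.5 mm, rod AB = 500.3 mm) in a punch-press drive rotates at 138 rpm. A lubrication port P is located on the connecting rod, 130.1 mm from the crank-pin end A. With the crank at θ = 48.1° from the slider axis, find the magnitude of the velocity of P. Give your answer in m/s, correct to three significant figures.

2.13

ω = 14.45 rad/s.  Crank-pin speed |V_A| = rω = 2.2905 m/s, perpendicular to OA.
Rod angle: sinφ = −(r/L) sinθ ⇒ φ = -13.639°; ω_rod = −rω cosθ/√(L²−r²sin²θ) = -3.1463 rad/s.
V_P = V_A + ω_rod × AP, with AP = 0.1301 m along the rod.
Components: V_Px = −rω sinθ − a·ω_rod·sinφ = -1.8014 m/s;  V_Py = rω cosθ + a·ω_rod·cosφ = +1.1319 m/s.
|V_P| = √(V_Px² + V_Py²) = 2.1275 m/s.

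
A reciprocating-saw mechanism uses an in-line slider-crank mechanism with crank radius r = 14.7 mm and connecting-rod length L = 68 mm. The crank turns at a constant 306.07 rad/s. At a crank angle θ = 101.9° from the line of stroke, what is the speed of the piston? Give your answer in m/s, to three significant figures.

ω = 306.1 rad/s
For an in-line slider-crank, x = r cosθ + √(L² − r² sin²θ), so v = −rω sinθ·[1 + r cosθ/√(L² − r² sin²θ)].
With r = 0.0147 m, L = 0.068 m, θ = 101.9°: √(L² − r² sin²θ) = 0.066461 m.
v = −0.0147·306.1·0.97851·[1 + 0.0147·-0.20620/0.066461] = -4.2017 m/s.
|v| = 4.2017 m/s.

4.20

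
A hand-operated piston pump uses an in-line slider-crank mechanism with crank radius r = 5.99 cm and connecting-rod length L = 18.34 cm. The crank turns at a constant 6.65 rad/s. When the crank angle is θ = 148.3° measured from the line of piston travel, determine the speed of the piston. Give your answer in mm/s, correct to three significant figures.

150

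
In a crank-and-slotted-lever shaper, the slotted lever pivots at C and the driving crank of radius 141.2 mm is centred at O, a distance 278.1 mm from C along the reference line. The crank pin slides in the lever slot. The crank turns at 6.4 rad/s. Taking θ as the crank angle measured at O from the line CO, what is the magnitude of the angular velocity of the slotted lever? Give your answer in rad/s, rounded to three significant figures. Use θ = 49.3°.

ω = 6.4 rad/s
Crank pin A relative to C: A = (d + r cosθ, r sinθ); lever angle φ = atan2(r sinθ, d + r cosθ).
Differentiating tanφ: φ̇ = rω(d cosθ + r)/(d² + r² + 2dr cosθ).
d² + r² + 2dr cosθ = |CA|² = 0.14849 m²;  d cosθ + r = +0.32255 m.
|ω_lever| = |0.1412·6.4·+0.32255| / 0.14849 = 1.963 rad/s.

1.96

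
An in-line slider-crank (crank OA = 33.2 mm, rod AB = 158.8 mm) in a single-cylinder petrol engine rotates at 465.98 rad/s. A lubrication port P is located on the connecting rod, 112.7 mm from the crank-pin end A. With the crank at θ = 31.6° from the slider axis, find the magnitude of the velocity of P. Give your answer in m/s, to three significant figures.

ω = 466 rad/s.  Crank-pin speed |V_A| = rω = 15.471 m/s, perpendicular to OA.
Rod angle: sinφ = −(r/L) sinθ ⇒ φ = -6.289°; ω_rod = −rω cosθ/√(L²−r²sin²θ) = -83.479 rad/s.
V_P = V_A + ω_rod × AP, with AP = 0.1127 m along the rod.
Components: V_Px = −rω sinθ − a·ω_rod·sinφ = -9.137 m/s;  V_Py = rω cosθ + a·ω_rod·cosφ = +3.8252 m/s.
|V_P| = √(V_Px² + V_Py²) = 9.9054 m/s.

9.91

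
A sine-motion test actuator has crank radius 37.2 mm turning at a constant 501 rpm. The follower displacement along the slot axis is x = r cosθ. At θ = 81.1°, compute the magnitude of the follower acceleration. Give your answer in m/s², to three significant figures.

ω = 52.46 rad/s (from 501 rpm).
x = r cosθ ⇒ ẍ = −rω² cosθ (ω constant).
|a| = rω²|cosθ| = 0.0372·(52.46)²·|cos 81.1°| = 15.841 m/s².

15.8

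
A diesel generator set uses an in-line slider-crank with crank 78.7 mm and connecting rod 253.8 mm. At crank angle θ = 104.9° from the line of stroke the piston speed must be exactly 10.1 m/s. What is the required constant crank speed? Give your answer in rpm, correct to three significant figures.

For an in-line slider-crank, |v_piston| = rω|sinθ|·[1 + r cosθ/√(L² − r² sin²θ)].
With r = 0.0787 m, L = 0.2538 m, θ = 104.9°: the bracketed kinematic factor |dx/dθ| = 0.069698 m.
ω = v/|dx/dθ| = 10.1/0.069698 = 144.91 rad/s.
N = 60ω/(2π) = 1383.8 rpm.

1380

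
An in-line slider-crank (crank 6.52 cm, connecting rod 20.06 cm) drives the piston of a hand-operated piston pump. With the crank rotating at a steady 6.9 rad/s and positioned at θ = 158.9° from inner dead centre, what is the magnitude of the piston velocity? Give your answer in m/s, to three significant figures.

0.113

ω = 6.9 rad/s
For an in-line slider-crank, x = r cosθ + √(L² − r² sin²θ), so v = −rω sinθ·[1 + r cosθ/√(L² − r² sin²θ)].
With r = 0.0652 m, L = 0.2006 m, θ = 158.9°: √(L² − r² sin²θ) = 0.19922 m.
v = −0.0652·6.9·0.36000·[1 + 0.0652·-0.93295/0.19922] = -0.11251 m/s.
|v| = 0.11251 m/s.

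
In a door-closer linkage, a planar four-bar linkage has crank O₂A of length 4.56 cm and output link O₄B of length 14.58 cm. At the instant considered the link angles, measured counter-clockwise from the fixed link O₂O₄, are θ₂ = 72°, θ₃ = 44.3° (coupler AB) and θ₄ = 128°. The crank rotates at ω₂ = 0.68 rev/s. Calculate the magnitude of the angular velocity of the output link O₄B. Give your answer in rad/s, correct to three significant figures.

0.625

ω₂ = 4.273 rad/s (from 0.68 rev/s).
Differentiating the loop-closure r₂e^{iθ₂}+r₃e^{iθ₃}=r₁+r₄e^{iθ₄} gives r₂ω₂e^{iθ₂}+r₃ω₃e^{iθ₃}=r₄ω₄e^{iθ₄}.
Eliminating the other unknown: ω₄ = r₂ω₂ sin(θ₂−θ₃) / [r₄ sin(θ₄−θ₃)].
Numerator sine = +0.46484; denominator sine = +0.99396.
Result = 0.0456·4.273·(+0.46484) / (0.1458·(+0.99396)) = +0.62493 rad/s; magnitude 0.62493 rad/s.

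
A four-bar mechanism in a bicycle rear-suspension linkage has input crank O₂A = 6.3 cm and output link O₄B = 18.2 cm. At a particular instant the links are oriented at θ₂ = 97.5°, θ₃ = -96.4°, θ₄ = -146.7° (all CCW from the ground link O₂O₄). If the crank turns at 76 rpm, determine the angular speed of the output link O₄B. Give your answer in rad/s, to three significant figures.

ω₂ = 7.959 rad/s (from 76 rpm).
Differentiating the loop-closure r₂e^{iθ₂}+r₃e^{iθ₃}=r₁+r₄e^{iθ₄} gives r₂ω₂e^{iθ₂}+r₃ω₃e^{iθ₃}=r₄ω₄e^{iθ₄}.
Eliminating the other unknown: ω₄ = r₂ω₂ sin(θ₂−θ₃) / [r₄ sin(θ₄−θ₃)].
Numerator sine = -0.24023; denominator sine = -0.76940.
Result = 0.063·7.959·(-0.24023) / (0.182·(-0.76940)) = +0.86017 rad/s; magnitude 0.86017 rad/s.

0.860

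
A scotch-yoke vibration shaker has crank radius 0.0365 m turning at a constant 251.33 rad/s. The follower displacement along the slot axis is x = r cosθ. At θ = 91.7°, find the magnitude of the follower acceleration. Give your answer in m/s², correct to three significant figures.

ω = 251.3 rad/s
x = r cosθ ⇒ ẍ = −rω² cosθ (ω constant).
|a| = rω²|cosθ| = 0.0365·(251.3)²·|cos 91.7°| = 68.398 m/s².

68.4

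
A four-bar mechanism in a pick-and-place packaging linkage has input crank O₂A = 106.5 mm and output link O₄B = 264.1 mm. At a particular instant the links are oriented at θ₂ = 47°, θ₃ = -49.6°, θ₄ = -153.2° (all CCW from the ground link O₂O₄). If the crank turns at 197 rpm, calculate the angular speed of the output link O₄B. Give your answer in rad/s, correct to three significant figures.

8.50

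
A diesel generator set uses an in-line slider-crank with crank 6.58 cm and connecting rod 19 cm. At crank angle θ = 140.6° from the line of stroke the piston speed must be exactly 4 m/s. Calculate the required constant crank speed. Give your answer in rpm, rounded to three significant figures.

For an in-line slider-crank, |v_piston| = rω|sinθ|·[1 + r cosθ/√(L² − r² sin²θ)].
With r = 0.0658 m, L = 0.19 m, θ = 140.6°: the bracketed kinematic factor |dx/dθ| = 0.030308 m.
ω = v/|dx/dθ| = 4/0.030308 = 131.98 rad/s.
N = 60ω/(2π) = 1260.3 rpm.

1260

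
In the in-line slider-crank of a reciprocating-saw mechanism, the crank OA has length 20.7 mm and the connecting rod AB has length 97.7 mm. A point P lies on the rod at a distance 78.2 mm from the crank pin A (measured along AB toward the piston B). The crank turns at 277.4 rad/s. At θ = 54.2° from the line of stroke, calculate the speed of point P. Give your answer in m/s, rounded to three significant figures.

5.17

ω = 277.4 rad/s.  Crank-pin speed |V_A| = rω = 5.7422 m/s, perpendicular to OA.
Rod angle: sinφ = −(r/L) sinθ ⇒ φ = -9.895°; ω_rod = −rω cosθ/√(L²−r²sin²θ) = -34.899 rad/s.
V_P = V_A + ω_rod × AP, with AP = 0.0782 m along the rod.
Components: V_Px = −rω sinθ − a·ω_rod·sinφ = -5.1263 m/s;  V_Py = rω cosθ + a·ω_rod·cosφ = +0.67041 m/s.
|V_P| = √(V_Px² + V_Py²) = 5.1699 m/s.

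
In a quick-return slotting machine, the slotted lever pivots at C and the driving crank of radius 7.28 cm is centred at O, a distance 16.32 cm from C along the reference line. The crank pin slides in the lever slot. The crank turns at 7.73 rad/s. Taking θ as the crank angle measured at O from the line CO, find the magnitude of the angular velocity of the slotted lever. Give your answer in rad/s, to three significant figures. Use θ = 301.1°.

ω = 7.73 rad/s
Crank pin A relative to C: A = (d + r cosθ, r sinθ); lever angle φ = atan2(r sinθ, d + r cosθ).
Differentiating tanφ: φ̇ = rω(d cosθ + r)/(d² + r² + 2dr cosθ).
d² + r² + 2dr cosθ = |CA|² = 0.0442079 m²;  d cosθ + r = +0.1571 m.
|ω_lever| = |0.0728·7.73·+0.1571| / 0.0442079 = 1.9998 rad/s.

2.00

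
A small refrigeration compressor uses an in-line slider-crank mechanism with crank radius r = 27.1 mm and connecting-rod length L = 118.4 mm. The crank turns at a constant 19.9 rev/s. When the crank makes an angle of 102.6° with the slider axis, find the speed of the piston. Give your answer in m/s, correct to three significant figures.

ω = 2π·19.9 = 125 rad/s
For an in-line slider-crank, x = r cosθ + √(L² − r² sin²θ), so v = −rω sinθ·[1 + r cosθ/√(L² − r² sin²θ)].
With r = 0.0271 m, L = 0.1184 m, θ = 102.6°: √(L² − r² sin²θ) = 0.11541 m.
v = −0.0271·125·0.97592·[1 + 0.0271·-0.21814/0.11541] = -3.1375 m/s.
|v| = 3.1375 m/s.

3.14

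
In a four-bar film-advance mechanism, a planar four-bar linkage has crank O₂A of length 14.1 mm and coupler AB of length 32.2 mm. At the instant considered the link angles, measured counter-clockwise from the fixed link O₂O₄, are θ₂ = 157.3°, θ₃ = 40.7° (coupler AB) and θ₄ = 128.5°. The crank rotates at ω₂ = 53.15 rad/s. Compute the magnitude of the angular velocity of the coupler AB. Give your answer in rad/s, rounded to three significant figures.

11.2

ω₂ = 53.15 rad/s
Differentiating the loop-closure r₂e^{iθ₂}+r₃e^{iθ₃}=r₁+r₄e^{iθ₄} gives r₂ω₂e^{iθ₂}+r₃ω₃e^{iθ₃}=r₄ω₄e^{iθ₄}.
Eliminating the other unknown: ω₃ = r₂ω₂ sin(θ₄−θ₂) / [r₃ sin(θ₃−θ₄)].
Numerator sine = -0.48175; denominator sine = -0.99926.
Result = 0.0141·53.15·(-0.48175) / (0.0322·(-0.99926)) = +11.22 rad/s; magnitude 11.22 rad/s.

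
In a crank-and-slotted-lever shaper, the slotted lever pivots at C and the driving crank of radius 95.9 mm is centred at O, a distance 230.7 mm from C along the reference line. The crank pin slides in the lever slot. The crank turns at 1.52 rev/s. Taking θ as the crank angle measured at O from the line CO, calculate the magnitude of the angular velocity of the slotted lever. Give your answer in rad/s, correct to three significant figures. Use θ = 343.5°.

2.77

ω = 9.55 rad/s (from 1.52 rev/s).
Crank pin A relative to C: A = (d + r cosθ, r sinθ); lever angle φ = atan2(r sinθ, d + r cosθ).
Differentiating tanφ: φ̇ = rω(d cosθ + r)/(d² + r² + 2dr cosθ).
d² + r² + 2dr cosθ = |CA|² = 0.104845 m²;  d cosθ + r = +0.3171 m.
|ω_lever| = |0.0959·9.55·+0.3171| / 0.104845 = 2.7701 rad/s.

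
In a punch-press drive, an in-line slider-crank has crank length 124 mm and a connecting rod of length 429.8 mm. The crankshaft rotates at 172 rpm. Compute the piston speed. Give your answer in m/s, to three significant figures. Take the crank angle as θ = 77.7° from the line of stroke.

2.32

ω = 2π·172/60 = 18.01 rad/s
For an in-line slider-crank, x = r cosθ + √(L² − r² sin²θ), so v = −rω sinθ·[1 + r cosθ/√(L² − r² sin²θ)].
With r = 0.124 m, L = 0.4298 m, θ = 77.7°: √(L² − r² sin²θ) = 0.41237 m.
v = −0.124·18.01·0.97705·[1 + 0.124·0.21303/0.41237] = -2.322 m/s.
|v| = 2.322 m/s.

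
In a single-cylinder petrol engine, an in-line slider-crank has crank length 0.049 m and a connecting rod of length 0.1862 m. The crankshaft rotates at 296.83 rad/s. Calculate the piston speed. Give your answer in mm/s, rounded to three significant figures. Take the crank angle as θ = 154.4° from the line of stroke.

ω = 296.8 rad/s
For an in-line slider-crank, x = r cosθ + √(L² − r² sin²θ), so v = −rω sinθ·[1 + r cosθ/√(L² − r² sin²θ)].
With r = 0.049 m, L = 0.1862 m, θ = 154.4°: √(L² − r² sin²θ) = 0.18499 m.
v = −0.049·296.8·0.43209·[1 + 0.049·-0.90183/0.18499] = -4.7833 m/s.
|v| = 4.7833 m/s = 4783.3 mm/s.

4780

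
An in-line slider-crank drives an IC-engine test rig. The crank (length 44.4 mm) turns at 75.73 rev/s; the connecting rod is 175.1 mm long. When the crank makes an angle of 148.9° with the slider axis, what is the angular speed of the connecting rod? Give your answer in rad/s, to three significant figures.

104

ω = 475.8 rad/s (converted from 75.73 rev/s).
The rod makes angle φ with the slider axis where L sinφ = r sinθ; differentiating, L cosφ·φ̇ = r ω cosθ.
L cosφ = √(L² − r² sin²θ) = 0.17359 m.
|ω_rod| = r ω |cosθ| / √(L² − r² sin²θ) = 0.0444·475.8·0.85627/0.17359 = 104.21 rad/s.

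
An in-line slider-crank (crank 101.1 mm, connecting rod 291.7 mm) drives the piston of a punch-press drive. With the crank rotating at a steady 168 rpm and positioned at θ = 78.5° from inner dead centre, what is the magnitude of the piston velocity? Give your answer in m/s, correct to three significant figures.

ω = 2π·168/60 = 17.59 rad/s
For an in-line slider-crank, x = r cosθ + √(L² − r² sin²θ), so v = −rω sinθ·[1 + r cosθ/√(L² − r² sin²θ)].
With r = 0.1011 m, L = 0.2917 m, θ = 78.5°: √(L² − r² sin²θ) = 0.27436 m.
v = −0.1011·17.59·0.97992·[1 + 0.1011·0.19937/0.27436] = -1.871 m/s.
|v| = 1.871 m/s.

1.87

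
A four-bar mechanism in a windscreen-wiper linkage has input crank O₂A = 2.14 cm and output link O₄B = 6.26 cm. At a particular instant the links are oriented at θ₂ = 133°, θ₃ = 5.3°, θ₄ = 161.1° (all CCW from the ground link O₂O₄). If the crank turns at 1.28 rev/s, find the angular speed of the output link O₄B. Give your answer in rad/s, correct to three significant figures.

ω₂ = 8.042 rad/s (from 1.28 rev/s).
Differentiating the loop-closure r₂e^{iθ₂}+r₃e^{iθ₃}=r₁+r₄e^{iθ₄} gives r₂ω₂e^{iθ₂}+r₃ω₃e^{iθ₃}=r₄ω₄e^{iθ₄}.
Eliminating the other unknown: ω₄ = r₂ω₂ sin(θ₂−θ₃) / [r₄ sin(θ₄−θ₃)].
Numerator sine = +0.79122; denominator sine = +0.40992.
Result = 0.0214·8.042·(+0.79122) / (0.0626·(+0.40992)) = +5.3067 rad/s; magnitude 5.3067 rad/s.

5.31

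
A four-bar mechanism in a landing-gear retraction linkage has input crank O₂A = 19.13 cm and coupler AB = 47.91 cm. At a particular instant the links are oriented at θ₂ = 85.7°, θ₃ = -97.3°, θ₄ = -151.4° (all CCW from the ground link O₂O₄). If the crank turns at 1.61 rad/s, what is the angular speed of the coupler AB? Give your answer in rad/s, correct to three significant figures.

0.666

ω₂ = 1.61 rad/s
Differentiating the loop-closure r₂e^{iθ₂}+r₃e^{iθ₃}=r₁+r₄e^{iθ₄} gives r₂ω₂e^{iθ₂}+r₃ω₃e^{iθ₃}=r₄ω₄e^{iθ₄}.
Eliminating the other unknown: ω₃ = r₂ω₂ sin(θ₄−θ₂) / [r₃ sin(θ₃−θ₄)].
Numerator sine = +0.83962; denominator sine = +0.81004.
Result = 0.1913·1.61·(+0.83962) / (0.4791·(+0.81004)) = +0.66633 rad/s; magnitude 0.66633 rad/s.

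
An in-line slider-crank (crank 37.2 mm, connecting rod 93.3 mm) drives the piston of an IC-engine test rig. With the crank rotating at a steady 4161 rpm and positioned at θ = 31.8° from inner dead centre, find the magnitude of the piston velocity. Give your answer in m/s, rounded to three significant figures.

ω = 2π·4161/60 = 435.7 rad/s
For an in-line slider-crank, x = r cosθ + √(L² − r² sin²θ), so v = −rω sinθ·[1 + r cosθ/√(L² − r² sin²θ)].
With r = 0.0372 m, L = 0.0933 m, θ = 31.8°: √(L² − r² sin²θ) = 0.091217 m.
v = −0.0372·435.7·0.52696·[1 + 0.0372·0.84989/0.091217] = -11.502 m/s.
|v| = 11.502 m/s.

11.5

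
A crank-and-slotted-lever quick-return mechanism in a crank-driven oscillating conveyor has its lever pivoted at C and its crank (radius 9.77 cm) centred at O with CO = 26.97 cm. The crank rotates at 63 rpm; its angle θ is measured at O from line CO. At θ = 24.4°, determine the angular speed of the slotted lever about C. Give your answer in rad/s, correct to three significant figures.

1.70

ω = 6.597 rad/s (from 63 rpm).
Crank pin A relative to C: A = (d + r cosθ, r sinθ); lever angle φ = atan2(r sinθ, d + r cosθ).
Differentiating tanφ: φ̇ = rω(d cosθ + r)/(d² + r² + 2dr cosθ).
d² + r² + 2dr cosθ = |CA|² = 0.130276 m²;  d cosθ + r = +0.34331 m.
|ω_lever| = |0.0977·6.597·+0.34331| / 0.130276 = 1.6986 rad/s.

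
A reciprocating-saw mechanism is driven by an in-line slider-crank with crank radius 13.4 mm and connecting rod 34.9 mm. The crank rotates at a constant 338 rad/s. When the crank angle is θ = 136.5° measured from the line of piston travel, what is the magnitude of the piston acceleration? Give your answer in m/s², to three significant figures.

1050

ω = 338 rad/s
x(θ) = r cosθ + √(L² − r² sin²θ); with ω constant, a = ω²·d²x/dθ².
d²x/dθ² = −r cosθ − r²(cos2θ)/√u − r⁴ sin²2θ/(4u^{3/2}),  u = L² − r² sin²θ = 0.00113293 m².
Substituting r = 0.0134 m, L = 0.0349 m, θ = 136.5°: d²x/dθ² = +0.00923 m.
a = ω²·d²x/dθ² = (338)²·(+0.00923) = +1054.5 m/s²;  |a| = 1054.5 m/s².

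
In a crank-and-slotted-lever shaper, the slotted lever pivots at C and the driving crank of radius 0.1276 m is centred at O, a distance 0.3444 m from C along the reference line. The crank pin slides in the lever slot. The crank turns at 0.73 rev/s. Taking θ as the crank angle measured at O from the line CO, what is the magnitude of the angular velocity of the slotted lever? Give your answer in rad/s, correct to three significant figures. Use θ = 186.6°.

2.64

ω = 4.587 rad/s (from 0.73 rev/s).
Crank pin A relative to C: A = (d + r cosθ, r sinθ); lever angle φ = atan2(r sinθ, d + r cosθ).
Differentiating tanφ: φ̇ = rω(d cosθ + r)/(d² + r² + 2dr cosθ).
d² + r² + 2dr cosθ = |CA|² = 0.0475847 m²;  d cosθ + r = -0.21452 m.
|ω_lever| = |0.1276·4.587·-0.21452| / 0.0475847 = 2.6384 rad/s.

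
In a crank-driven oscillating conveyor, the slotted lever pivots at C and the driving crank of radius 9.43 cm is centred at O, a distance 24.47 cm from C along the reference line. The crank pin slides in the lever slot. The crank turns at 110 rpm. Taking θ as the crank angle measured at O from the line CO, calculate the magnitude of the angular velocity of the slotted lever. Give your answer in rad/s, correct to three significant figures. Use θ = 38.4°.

2.96

ω = 11.52 rad/s (from 110 rpm).
Crank pin A relative to C: A = (d + r cosθ, r sinθ); lever angle φ = atan2(r sinθ, d + r cosθ).
Differentiating tanφ: φ̇ = rω(d cosθ + r)/(d² + r² + 2dr cosθ).
d² + r² + 2dr cosθ = |CA|² = 0.104938 m²;  d cosθ + r = +0.28607 m.
|ω_lever| = |0.0943·11.52·+0.28607| / 0.104938 = 2.9612 rad/s.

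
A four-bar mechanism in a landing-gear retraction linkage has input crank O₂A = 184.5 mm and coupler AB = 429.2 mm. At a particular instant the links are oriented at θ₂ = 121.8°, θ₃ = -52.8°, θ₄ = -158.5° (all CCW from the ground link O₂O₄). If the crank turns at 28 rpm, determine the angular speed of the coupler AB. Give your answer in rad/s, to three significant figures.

ω₂ = 2.932 rad/s (from 28 rpm).
Differentiating the loop-closure r₂e^{iθ₂}+r₃e^{iθ₃}=r₁+r₄e^{iθ₄} gives r₂ω₂e^{iθ₂}+r₃ω₃e^{iθ₃}=r₄ω₄e^{iθ₄}.
Eliminating the other unknown: ω₃ = r₂ω₂ sin(θ₄−θ₂) / [r₃ sin(θ₃−θ₄)].
Numerator sine = +0.98389; denominator sine = +0.96269.
Result = 0.1845·2.932·(+0.98389) / (0.4292·(+0.96269)) = +1.2882 rad/s; magnitude 1.2882 rad/s.

1.29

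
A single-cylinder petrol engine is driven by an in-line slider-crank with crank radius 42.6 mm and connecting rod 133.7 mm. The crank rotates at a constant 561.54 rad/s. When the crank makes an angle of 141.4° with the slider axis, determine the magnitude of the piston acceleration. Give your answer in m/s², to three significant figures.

ω = 561.5 rad/s
x(θ) = r cosθ + √(L² − r² sin²θ); with ω constant, a = ω²·d²x/dθ².
d²x/dθ² = −r cosθ − r²(cos2θ)/√u − r⁴ sin²2θ/(4u^{3/2}),  u = L² − r² sin²θ = 0.0171693 m².
Substituting r = 0.0426 m, L = 0.1337 m, θ = 141.4°: d²x/dθ² = +0.029876 m.
a = ω²·d²x/dθ² = (561.5)²·(+0.029876) = +9420.8 m/s²;  |a| = 9420.8 m/s².

9420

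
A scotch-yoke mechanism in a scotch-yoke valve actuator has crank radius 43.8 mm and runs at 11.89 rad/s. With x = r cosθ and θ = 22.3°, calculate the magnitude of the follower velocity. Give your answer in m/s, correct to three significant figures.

ω = 11.89 rad/s
x = r cosθ ⇒ ẋ = −rω sinθ.
|v| = rω|sinθ| = 0.0438·11.89·|sin 22.3°| = 0.19761 m/s.

0.198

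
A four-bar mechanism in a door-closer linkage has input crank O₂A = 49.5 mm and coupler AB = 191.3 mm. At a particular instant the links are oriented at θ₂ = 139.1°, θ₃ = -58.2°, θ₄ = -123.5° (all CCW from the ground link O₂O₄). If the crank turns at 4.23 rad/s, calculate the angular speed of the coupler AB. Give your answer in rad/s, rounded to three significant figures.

1.19

ω₂ = 4.23 rad/s
Differentiating the loop-closure r₂e^{iθ₂}+r₃e^{iθ₃}=r₁+r₄e^{iθ₄} gives r₂ω₂e^{iθ₂}+r₃ω₃e^{iθ₃}=r₄ω₄e^{iθ₄}.
Eliminating the other unknown: ω₃ = r₂ω₂ sin(θ₄−θ₂) / [r₃ sin(θ₃−θ₄)].
Numerator sine = +0.99167; denominator sine = +0.90851.
Result = 0.0495·4.23·(+0.99167) / (0.1913·(+0.90851)) = +1.1947 rad/s; magnitude 1.1947 rad/s.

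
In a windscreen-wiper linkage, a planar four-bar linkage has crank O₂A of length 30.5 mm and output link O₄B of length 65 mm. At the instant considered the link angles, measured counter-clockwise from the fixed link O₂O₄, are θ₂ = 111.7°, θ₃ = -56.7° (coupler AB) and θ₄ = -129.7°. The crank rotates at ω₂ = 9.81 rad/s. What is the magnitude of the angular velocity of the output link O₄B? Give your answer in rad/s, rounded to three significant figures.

0.968

ω₂ = 9.81 rad/s
Differentiating the loop-closure r₂e^{iθ₂}+r₃e^{iθ₃}=r₁+r₄e^{iθ₄} gives r₂ω₂e^{iθ₂}+r₃ω₃e^{iθ₃}=r₄ω₄e^{iθ₄}.
Eliminating the other unknown: ω₄ = r₂ω₂ sin(θ₂−θ₃) / [r₄ sin(θ₄−θ₃)].
Numerator sine = +0.20108; denominator sine = -0.95630.
Result = 0.0305·9.81·(+0.20108) / (0.065·(-0.95630)) = -0.96788 rad/s; magnitude 0.96788 rad/s.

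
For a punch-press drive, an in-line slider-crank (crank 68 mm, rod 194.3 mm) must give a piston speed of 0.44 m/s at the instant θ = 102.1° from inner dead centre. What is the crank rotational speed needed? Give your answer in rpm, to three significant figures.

68.5

For an in-line slider-crank, |v_piston| = rω|sinθ|·[1 + r cosθ/√(L² − r² sin²θ)].
With r = 0.068 m, L = 0.1943 m, θ = 102.1°: the bracketed kinematic factor |dx/dθ| = 0.061298 m.
ω = v/|dx/dθ| = 0.44/0.061298 = 7.178 rad/s.
N = 60ω/(2π) = 68.545 rpm.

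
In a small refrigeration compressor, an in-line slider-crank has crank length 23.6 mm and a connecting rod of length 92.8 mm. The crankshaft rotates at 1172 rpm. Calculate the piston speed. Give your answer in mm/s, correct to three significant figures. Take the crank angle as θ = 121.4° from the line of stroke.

2140

ω = 2π·1172/60 = 122.7 rad/s
For an in-line slider-crank, x = r cosθ + √(L² − r² sin²θ), so v = −rω sinθ·[1 + r cosθ/√(L² − r² sin²θ)].
With r = 0.0236 m, L = 0.0928 m, θ = 121.4°: √(L² − r² sin²θ) = 0.090587 m.
v = −0.0236·122.7·0.85355·[1 + 0.0236·-0.52101/0.090587] = -2.1367 m/s.
|v| = 2.1367 m/s = 2136.7 mm/s.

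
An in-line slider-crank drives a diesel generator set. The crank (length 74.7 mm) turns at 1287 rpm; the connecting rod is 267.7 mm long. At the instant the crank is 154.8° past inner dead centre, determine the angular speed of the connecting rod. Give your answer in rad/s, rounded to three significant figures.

34.3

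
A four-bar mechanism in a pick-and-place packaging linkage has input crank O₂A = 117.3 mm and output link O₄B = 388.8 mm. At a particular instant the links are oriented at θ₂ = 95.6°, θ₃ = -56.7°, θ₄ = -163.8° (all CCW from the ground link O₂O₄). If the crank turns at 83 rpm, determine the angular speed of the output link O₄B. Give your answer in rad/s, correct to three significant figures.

1.28

ω₂ = 8.692 rad/s (from 83 rpm).
Differentiating the loop-closure r₂e^{iθ₂}+r₃e^{iθ₃}=r₁+r₄e^{iθ₄} gives r₂ω₂e^{iθ₂}+r₃ω₃e^{iθ₃}=r₄ω₄e^{iθ₄}.
Eliminating the other unknown: ω₄ = r₂ω₂ sin(θ₂−θ₃) / [r₄ sin(θ₄−θ₃)].
Numerator sine = +0.46484; denominator sine = -0.95579.
Result = 0.1173·8.692·(+0.46484) / (0.3888·(-0.95579)) = -1.2753 rad/s; magnitude 1.2753 rad/s.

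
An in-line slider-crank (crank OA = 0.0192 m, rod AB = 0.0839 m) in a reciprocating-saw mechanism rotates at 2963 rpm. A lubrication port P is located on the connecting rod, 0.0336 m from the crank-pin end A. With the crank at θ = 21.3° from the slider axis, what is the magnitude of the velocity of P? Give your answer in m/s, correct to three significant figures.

ω = 310.3 rad/s.  Crank-pin speed |V_A| = rω = 5.9575 m/s, perpendicular to OA.
Rod angle: sinφ = −(r/L) sinθ ⇒ φ = -4.768°; ω_rod = −rω cosθ/√(L²−r²sin²θ) = -66.386 rad/s.
V_P = V_A + ω_rod × AP, with AP = 0.0336 m along the rod.
Components: V_Px = −rω sinθ − a·ω_rod·sinφ = -2.3495 m/s;  V_Py = rω cosθ + a·ω_rod·cosφ = +3.3277 m/s.
|V_P| = √(V_Px² + V_Py²) = 4.0735 m/s.

4.07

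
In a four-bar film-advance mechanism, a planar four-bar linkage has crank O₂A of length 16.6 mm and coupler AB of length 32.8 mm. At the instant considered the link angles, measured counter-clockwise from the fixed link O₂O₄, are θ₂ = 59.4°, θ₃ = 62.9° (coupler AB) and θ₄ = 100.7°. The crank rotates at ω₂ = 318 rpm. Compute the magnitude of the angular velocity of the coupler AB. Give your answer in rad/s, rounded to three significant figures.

18.1

ω₂ = 33.3 rad/s (from 318 rpm).
Differentiating the loop-closure r₂e^{iθ₂}+r₃e^{iθ₃}=r₁+r₄e^{iθ₄} gives r₂ω₂e^{iθ₂}+r₃ω₃e^{iθ₃}=r₄ω₄e^{iθ₄}.
Eliminating the other unknown: ω₃ = r₂ω₂ sin(θ₄−θ₂) / [r₃ sin(θ₃−θ₄)].
Numerator sine = +0.66000; denominator sine = -0.61291.
Result = 0.0166·33.3·(+0.66000) / (0.0328·(-0.61291)) = -18.148 rad/s; magnitude 18.148 rad/s.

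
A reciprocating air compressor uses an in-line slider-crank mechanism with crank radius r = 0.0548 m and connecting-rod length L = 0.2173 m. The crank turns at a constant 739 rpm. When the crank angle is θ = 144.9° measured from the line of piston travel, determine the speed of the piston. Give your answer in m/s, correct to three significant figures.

1.93

ω = 2π·739/60 = 77.39 rad/s
For an in-line slider-crank, x = r cosθ + √(L² − r² sin²θ), so v = −rω sinθ·[1 + r cosθ/√(L² − r² sin²θ)].
With r = 0.0548 m, L = 0.2173 m, θ = 144.9°: √(L² − r² sin²θ) = 0.215 m.
v = −0.0548·77.39·0.57501·[1 + 0.0548·-0.81815/0.215] = -1.93 m/s.
|v| = 1.93 m/s.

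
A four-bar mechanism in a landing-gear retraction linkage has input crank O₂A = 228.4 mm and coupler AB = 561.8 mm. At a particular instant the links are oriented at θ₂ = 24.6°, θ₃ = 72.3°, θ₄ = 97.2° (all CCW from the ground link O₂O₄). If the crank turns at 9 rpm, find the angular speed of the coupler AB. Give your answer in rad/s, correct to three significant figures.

ω₂ = 0.9425 rad/s (from 9 rpm).
Differentiating the loop-closure r₂e^{iθ₂}+r₃e^{iθ₃}=r₁+r₄e^{iθ₄} gives r₂ω₂e^{iθ₂}+r₃ω₃e^{iθ₃}=r₄ω₄e^{iθ₄}.
Eliminating the other unknown: ω₃ = r₂ω₂ sin(θ₄−θ₂) / [r₃ sin(θ₃−θ₄)].
Numerator sine = +0.95424; denominator sine = -0.42104.
Result = 0.2284·0.9425·(+0.95424) / (0.5618·(-0.42104)) = -0.86841 rad/s; magnitude 0.86841 rad/s.

0.868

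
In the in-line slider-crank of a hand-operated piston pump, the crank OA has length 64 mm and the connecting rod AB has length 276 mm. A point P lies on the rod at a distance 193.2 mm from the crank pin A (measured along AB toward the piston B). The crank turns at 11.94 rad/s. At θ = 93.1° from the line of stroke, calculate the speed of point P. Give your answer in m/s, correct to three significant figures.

ω = 11.94 rad/s.  Crank-pin speed |V_A| = rω = 0.76416 m/s, perpendicular to OA.
Rod angle: sinφ = −(r/L) sinθ ⇒ φ = -13.388°; ω_rod = −rω cosθ/√(L²−r²sin²θ) = +0.15391 rad/s.
V_P = V_A + ω_rod × AP, with AP = 0.1932 m along the rod.
Components: V_Px = −rω sinθ − a·ω_rod·sinφ = -0.75616 m/s;  V_Py = rω cosθ + a·ω_rod·cosφ = -0.012397 m/s.
|V_P| = √(V_Px² + V_Py²) = 0.75626 m/s.

0.756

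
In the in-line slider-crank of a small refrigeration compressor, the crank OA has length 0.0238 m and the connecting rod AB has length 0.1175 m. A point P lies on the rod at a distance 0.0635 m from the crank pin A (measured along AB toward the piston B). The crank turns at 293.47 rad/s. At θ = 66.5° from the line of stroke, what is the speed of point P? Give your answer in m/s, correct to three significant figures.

ω = 293.5 rad/s.  Crank-pin speed |V_A| = rω = 6.9846 m/s, perpendicular to OA.
Rod angle: sinφ = −(r/L) sinθ ⇒ φ = -10.705°; ω_rod = −rω cosθ/√(L²−r²sin²θ) = -24.123 rad/s.
V_P = V_A + ω_rod × AP, with AP = 0.0635 m along the rod.
Components: V_Px = −rω sinθ − a·ω_rod·sinφ = -6.6898 m/s;  V_Py = rω cosθ + a·ω_rod·cosφ = +1.28 m/s.
|V_P| = √(V_Px² + V_Py²) = 6.8112 m/s.

6.81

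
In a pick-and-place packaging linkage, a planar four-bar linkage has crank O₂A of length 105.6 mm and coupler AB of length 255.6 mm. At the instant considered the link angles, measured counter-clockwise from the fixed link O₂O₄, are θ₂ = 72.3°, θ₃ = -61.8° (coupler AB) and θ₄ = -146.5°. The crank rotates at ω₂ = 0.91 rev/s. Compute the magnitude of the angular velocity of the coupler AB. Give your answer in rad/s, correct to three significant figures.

ω₂ = 5.718 rad/s (from 0.91 rev/s).
Differentiating the loop-closure r₂e^{iθ₂}+r₃e^{iθ₃}=r₁+r₄e^{iθ₄} gives r₂ω₂e^{iθ₂}+r₃ω₃e^{iθ₃}=r₄ω₄e^{iθ₄}.
Eliminating the other unknown: ω₃ = r₂ω₂ sin(θ₄−θ₂) / [r₃ sin(θ₃−θ₄)].
Numerator sine = +0.62660; denominator sine = +0.99572.
Result = 0.1056·5.718·(+0.62660) / (0.2556·(+0.99572)) = +1.4865 rad/s; magnitude 1.4865 rad/s.

1.49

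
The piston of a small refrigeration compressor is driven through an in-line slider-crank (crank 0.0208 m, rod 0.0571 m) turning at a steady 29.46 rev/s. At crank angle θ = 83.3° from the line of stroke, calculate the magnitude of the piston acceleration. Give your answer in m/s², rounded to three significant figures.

187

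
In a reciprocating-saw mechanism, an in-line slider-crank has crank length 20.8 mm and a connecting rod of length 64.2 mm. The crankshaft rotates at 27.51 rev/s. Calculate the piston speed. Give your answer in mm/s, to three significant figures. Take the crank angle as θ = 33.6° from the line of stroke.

2540

ω = 2π·27.5 = 172.9 rad/s
For an in-line slider-crank, x = r cosθ + √(L² − r² sin²θ), so v = −rω sinθ·[1 + r cosθ/√(L² − r² sin²θ)].
With r = 0.0208 m, L = 0.0642 m, θ = 33.6°: √(L² − r² sin²θ) = 0.06316 m.
v = −0.0208·172.9·0.55339·[1 + 0.0208·0.83292/0.06316] = -2.5354 m/s.
|v| = 2.5354 m/s = 2535.4 mm/s.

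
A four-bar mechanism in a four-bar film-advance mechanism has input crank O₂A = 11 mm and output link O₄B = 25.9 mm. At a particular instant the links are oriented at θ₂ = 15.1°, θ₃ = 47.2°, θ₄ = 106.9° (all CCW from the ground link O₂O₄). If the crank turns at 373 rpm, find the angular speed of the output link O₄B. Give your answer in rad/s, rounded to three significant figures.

10.2

ω₂ = 39.06 rad/s (from 373 rpm).
Differentiating the loop-closure r₂e^{iθ₂}+r₃e^{iθ₃}=r₁+r₄e^{iθ₄} gives r₂ω₂e^{iθ₂}+r₃ω₃e^{iθ₃}=r₄ω₄e^{iθ₄}.
Eliminating the other unknown: ω₄ = r₂ω₂ sin(θ₂−θ₃) / [r₄ sin(θ₄−θ₃)].
Numerator sine = -0.53140; denominator sine = +0.86340.
Result = 0.011·39.06·(-0.53140) / (0.0259·(+0.86340)) = -10.21 rad/s; magnitude 10.21 rad/s.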